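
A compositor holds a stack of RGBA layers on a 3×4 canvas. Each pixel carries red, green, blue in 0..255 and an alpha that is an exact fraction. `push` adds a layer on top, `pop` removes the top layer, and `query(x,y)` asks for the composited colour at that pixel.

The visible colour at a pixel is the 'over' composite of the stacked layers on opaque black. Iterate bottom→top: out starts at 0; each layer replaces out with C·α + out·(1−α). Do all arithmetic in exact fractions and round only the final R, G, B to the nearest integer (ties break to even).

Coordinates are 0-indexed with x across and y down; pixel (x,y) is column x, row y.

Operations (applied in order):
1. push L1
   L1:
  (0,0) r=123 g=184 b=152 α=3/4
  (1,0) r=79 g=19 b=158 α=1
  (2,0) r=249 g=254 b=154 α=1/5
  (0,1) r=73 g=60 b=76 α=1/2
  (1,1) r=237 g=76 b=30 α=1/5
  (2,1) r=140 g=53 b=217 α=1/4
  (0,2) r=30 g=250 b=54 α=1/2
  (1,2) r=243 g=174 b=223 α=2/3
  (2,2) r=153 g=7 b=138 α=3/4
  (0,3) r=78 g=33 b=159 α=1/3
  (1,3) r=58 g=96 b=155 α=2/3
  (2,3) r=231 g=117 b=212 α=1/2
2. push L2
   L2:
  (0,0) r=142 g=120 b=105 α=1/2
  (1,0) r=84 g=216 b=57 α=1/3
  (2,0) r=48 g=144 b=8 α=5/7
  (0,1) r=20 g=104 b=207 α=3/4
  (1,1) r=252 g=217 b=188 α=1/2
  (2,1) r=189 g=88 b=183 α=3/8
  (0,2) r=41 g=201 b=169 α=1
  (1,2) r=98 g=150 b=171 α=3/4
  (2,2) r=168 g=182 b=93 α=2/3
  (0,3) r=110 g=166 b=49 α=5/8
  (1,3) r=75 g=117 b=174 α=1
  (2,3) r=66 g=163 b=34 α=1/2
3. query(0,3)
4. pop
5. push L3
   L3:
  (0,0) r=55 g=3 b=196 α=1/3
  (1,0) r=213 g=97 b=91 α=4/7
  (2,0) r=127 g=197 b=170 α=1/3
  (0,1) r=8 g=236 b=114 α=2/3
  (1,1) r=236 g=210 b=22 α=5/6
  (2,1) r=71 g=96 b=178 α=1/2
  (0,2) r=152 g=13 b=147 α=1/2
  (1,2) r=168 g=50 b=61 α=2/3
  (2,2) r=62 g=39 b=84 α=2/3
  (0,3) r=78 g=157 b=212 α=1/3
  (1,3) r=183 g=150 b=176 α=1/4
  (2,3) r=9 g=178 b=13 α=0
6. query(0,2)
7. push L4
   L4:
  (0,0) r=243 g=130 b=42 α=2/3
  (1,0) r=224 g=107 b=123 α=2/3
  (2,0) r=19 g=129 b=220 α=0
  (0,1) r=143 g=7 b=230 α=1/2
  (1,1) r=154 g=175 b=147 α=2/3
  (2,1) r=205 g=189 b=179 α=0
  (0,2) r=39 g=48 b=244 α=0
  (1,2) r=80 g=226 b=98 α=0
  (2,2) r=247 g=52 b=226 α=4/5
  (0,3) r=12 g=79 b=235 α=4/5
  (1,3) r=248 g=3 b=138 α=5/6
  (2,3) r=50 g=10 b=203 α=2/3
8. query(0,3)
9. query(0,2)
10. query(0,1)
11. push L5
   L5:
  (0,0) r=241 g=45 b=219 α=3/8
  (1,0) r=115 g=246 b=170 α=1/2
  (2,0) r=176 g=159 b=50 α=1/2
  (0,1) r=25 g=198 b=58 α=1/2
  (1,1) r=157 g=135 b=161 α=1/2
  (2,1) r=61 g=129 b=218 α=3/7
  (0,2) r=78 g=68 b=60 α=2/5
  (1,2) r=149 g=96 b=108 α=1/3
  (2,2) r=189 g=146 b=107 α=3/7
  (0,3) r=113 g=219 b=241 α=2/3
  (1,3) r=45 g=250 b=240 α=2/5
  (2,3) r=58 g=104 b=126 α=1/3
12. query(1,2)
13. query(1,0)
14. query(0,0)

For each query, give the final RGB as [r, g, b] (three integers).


at x=0,y=3 over L1,L2:
+L1 (α=1/3) → [26, 11, 53]
+L2 (α=5/8) → [157/2, 863/8, 101/2]
= [78, 108, 50]

query (0,2) [L1,L3] — begin 0,0,0
+L1 (α=1/2) → [15, 125, 27]
+L3 (α=1/2) → [167/2, 69, 87]
= [84, 69, 87]

at x=0,y=3 over L1,L3,L4:
after L1 α=1/3: [26, 11, 53]
after L3 α=1/3: [130/3, 179/3, 106]
after L4 α=4/5: [274/15, 1127/15, 1046/5]
→ [18, 75, 209]

(0,2) stack=L1,L3,L4; from [0,0,0]:
L1 α=1/2: [15, 125, 27]
L3 α=1/2: [167/2, 69, 87]
L4 α=0: [167/2, 69, 87]
→ [84, 69, 87]

query (0,1) [L1,L3,L4] — begin 0,0,0
+L1 (α=1/2) → [73/2, 30, 38]
+L3 (α=2/3) → [35/2, 502/3, 266/3]
+L4 (α=1/2) → [321/4, 523/6, 478/3]
→ [80, 87, 159]

query (1,2) [L1,L3,L4,L5] — begin 0,0,0
+L1 (α=2/3) → [162, 116, 446/3]
+L3 (α=2/3) → [166, 72, 812/9]
+L4 (α=0) → [166, 72, 812/9]
+L5 (α=1/3) → [481/3, 80, 2596/27]
→ [160, 80, 96]

query (1,0) [L1,L3,L4,L5] — begin 0,0,0
+L1 (α=1) → [79, 19, 158]
+L3 (α=4/7) → [1089/7, 445/7, 838/7]
+L4 (α=2/3) → [4225/21, 1943/21, 2560/21]
+L5 (α=1/2) → [3320/21, 7109/42, 3065/21]
rounded: [158, 169, 146]

(0,0) stack=L1,L3,L4,L5; from [0,0,0]:
after L1 α=3/4: [369/4, 138, 114]
after L3 α=1/3: [479/6, 93, 424/3]
after L4 α=2/3: [3395/18, 353/3, 676/9]
after L5 α=3/8: [29989/144, 1085/12, 9293/72]
= [208, 90, 129]


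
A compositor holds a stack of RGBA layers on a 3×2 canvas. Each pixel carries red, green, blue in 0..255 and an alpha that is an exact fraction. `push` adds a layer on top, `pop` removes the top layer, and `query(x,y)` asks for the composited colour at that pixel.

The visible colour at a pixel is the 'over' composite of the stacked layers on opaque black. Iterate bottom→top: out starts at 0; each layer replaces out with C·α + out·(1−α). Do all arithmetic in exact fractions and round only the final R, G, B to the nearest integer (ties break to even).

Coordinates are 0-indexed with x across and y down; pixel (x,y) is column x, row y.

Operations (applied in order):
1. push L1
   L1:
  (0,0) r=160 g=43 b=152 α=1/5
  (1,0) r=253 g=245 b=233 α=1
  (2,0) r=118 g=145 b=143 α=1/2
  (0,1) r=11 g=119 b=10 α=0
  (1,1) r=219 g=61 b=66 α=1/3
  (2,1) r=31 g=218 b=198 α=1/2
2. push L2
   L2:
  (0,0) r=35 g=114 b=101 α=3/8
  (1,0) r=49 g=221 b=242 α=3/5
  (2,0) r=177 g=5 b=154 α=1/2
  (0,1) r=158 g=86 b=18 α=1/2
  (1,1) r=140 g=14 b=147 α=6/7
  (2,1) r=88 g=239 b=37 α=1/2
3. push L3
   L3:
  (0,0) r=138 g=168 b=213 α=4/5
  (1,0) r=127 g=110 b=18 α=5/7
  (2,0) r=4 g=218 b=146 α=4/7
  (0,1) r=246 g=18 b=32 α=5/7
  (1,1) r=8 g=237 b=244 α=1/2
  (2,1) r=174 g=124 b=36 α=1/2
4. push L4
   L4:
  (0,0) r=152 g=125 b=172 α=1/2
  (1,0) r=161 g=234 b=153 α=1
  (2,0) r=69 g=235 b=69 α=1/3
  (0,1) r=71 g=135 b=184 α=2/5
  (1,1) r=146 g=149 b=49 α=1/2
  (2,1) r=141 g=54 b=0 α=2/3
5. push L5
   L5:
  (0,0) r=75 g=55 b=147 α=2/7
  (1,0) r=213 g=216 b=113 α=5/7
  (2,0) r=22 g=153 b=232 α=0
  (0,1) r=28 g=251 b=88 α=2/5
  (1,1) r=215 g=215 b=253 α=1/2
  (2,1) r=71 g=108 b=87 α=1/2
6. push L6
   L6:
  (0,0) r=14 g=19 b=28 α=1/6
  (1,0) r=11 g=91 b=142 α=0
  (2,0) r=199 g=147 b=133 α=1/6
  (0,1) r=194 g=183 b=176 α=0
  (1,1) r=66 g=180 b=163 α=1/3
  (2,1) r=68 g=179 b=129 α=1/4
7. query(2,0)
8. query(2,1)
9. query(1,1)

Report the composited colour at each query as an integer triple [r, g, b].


at x=2,y=0 over L1,L2,L3,L4,L5,L6:
+L1 (α=1/2) → [59, 145/2, 143/2]
+L2 (α=1/2) → [118, 155/4, 451/4]
+L3 (α=4/7) → [370/7, 3953/28, 527/4]
+L4 (α=1/3) → [1223/21, 7243/42, 665/6]
+L5 (α=0) → [1223/21, 7243/42, 665/6]
+L6 (α=1/6) → [5147/63, 42389/252, 4123/36]
= [82, 168, 115]

at x=2,y=1 over L1,L2,L3,L4,L5,L6:
+L1 (α=1/2) → [31/2, 109, 99]
+L2 (α=1/2) → [207/4, 174, 68]
+L3 (α=1/2) → [903/8, 149, 52]
+L4 (α=2/3) → [1053/8, 257/3, 52/3]
+L5 (α=1/2) → [1621/16, 581/6, 313/6]
+L6 (α=1/4) → [5951/64, 939/8, 571/8]
→ [93, 117, 71]

at x=1,y=1 over L1,L2,L3,L4,L5,L6:
L1 α=1/3: [73, 61/3, 22]
L2 α=6/7: [913/7, 313/21, 904/7]
L3 α=1/2: [969/14, 2645/21, 1306/7]
L4 α=1/2: [3013/28, 2887/21, 1649/14]
L5 α=1/2: [9033/56, 3701/21, 5191/28]
L6 α=1/3: [3627/28, 11182/63, 2491/14]
rounded: [130, 177, 178]


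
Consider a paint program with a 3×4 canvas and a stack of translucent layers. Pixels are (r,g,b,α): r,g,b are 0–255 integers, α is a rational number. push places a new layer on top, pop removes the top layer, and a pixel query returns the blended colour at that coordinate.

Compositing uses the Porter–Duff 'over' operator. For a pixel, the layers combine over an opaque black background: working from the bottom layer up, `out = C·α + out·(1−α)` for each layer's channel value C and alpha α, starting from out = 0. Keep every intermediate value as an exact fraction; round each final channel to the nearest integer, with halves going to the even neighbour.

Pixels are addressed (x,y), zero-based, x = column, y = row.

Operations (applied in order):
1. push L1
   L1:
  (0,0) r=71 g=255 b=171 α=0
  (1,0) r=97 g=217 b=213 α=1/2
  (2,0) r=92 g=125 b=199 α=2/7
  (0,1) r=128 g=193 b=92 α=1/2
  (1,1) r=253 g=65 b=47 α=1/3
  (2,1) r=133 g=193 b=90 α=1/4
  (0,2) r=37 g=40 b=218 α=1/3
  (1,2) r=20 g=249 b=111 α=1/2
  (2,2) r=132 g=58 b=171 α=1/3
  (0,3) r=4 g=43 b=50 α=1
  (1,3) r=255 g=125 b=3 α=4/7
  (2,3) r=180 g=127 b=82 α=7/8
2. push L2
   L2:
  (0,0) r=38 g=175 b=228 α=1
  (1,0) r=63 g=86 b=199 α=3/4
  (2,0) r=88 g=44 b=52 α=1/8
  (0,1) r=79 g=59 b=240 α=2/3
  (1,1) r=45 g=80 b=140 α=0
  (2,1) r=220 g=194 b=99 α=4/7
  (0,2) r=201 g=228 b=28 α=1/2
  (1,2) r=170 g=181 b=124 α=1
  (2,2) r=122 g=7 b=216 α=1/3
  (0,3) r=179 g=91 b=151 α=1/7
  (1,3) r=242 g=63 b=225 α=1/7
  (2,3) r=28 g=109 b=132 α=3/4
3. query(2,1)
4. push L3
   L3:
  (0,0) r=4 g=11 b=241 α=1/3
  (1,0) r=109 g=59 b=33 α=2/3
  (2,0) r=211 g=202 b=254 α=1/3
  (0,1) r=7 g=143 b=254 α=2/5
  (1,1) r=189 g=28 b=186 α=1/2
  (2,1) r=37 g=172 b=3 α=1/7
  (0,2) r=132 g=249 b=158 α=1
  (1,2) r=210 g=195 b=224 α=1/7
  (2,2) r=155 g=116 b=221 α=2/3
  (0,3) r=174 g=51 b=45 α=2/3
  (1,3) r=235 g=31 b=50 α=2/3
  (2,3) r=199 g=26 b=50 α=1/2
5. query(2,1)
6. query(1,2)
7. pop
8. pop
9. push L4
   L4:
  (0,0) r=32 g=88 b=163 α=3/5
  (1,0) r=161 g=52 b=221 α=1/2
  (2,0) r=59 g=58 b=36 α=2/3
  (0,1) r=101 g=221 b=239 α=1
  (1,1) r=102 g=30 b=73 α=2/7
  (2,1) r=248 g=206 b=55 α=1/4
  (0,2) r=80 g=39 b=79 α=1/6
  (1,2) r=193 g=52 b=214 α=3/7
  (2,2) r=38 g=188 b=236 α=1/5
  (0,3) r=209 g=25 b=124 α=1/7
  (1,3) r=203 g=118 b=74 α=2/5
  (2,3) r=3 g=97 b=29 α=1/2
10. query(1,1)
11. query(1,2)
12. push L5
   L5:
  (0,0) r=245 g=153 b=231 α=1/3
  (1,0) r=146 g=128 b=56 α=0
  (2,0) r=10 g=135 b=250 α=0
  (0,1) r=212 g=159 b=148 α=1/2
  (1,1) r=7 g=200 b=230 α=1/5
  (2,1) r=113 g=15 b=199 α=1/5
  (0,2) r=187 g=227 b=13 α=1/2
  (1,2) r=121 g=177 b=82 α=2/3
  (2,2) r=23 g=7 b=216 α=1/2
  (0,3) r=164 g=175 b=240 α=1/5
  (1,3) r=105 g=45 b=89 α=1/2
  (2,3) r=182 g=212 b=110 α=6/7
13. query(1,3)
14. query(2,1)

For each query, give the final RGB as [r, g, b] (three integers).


(2,1) stack=L1,L2; from [0,0,0]:
L1 α=1/4: [133/4, 193/4, 45/2]
L2 α=4/7: [3919/28, 3683/28, 927/14]
= [140, 132, 66]

at x=2,y=1 over L1,L2,L3:
after L1 α=1/4: [133/4, 193/4, 45/2]
after L2 α=4/7: [3919/28, 3683/28, 927/14]
after L3 α=1/7: [12275/98, 13457/98, 2802/49]
= [125, 137, 57]

at x=1,y=2 over L1,L2,L3:
after L1 α=1/2: [10, 249/2, 111/2]
after L2 α=1: [170, 181, 124]
after L3 α=1/7: [1230/7, 183, 968/7]
rounded: [176, 183, 138]

query (1,1) [L1,L4] — begin 0,0,0
L1 α=1/3: [253/3, 65/3, 47/3]
L4 α=2/7: [1877/21, 505/21, 673/21]
→ [89, 24, 32]

(1,2) stack=L1,L4; from [0,0,0]:
L1 α=1/2: [10, 249/2, 111/2]
L4 α=3/7: [619/7, 654/7, 864/7]
= [88, 93, 123]

(1,3) stack=L1,L4,L5; from [0,0,0]:
+L1 (α=4/7) → [1020/7, 500/7, 12/7]
+L4 (α=2/5) → [5902/35, 3152/35, 1072/35]
+L5 (α=1/2) → [9577/70, 4727/70, 4187/70]
= [137, 68, 60]

at x=2,y=1 over L1,L4,L5:
after L1 α=1/4: [133/4, 193/4, 45/2]
after L4 α=1/4: [1391/16, 1403/16, 245/8]
after L5 α=1/5: [1843/20, 1463/20, 643/10]
= [92, 73, 64]


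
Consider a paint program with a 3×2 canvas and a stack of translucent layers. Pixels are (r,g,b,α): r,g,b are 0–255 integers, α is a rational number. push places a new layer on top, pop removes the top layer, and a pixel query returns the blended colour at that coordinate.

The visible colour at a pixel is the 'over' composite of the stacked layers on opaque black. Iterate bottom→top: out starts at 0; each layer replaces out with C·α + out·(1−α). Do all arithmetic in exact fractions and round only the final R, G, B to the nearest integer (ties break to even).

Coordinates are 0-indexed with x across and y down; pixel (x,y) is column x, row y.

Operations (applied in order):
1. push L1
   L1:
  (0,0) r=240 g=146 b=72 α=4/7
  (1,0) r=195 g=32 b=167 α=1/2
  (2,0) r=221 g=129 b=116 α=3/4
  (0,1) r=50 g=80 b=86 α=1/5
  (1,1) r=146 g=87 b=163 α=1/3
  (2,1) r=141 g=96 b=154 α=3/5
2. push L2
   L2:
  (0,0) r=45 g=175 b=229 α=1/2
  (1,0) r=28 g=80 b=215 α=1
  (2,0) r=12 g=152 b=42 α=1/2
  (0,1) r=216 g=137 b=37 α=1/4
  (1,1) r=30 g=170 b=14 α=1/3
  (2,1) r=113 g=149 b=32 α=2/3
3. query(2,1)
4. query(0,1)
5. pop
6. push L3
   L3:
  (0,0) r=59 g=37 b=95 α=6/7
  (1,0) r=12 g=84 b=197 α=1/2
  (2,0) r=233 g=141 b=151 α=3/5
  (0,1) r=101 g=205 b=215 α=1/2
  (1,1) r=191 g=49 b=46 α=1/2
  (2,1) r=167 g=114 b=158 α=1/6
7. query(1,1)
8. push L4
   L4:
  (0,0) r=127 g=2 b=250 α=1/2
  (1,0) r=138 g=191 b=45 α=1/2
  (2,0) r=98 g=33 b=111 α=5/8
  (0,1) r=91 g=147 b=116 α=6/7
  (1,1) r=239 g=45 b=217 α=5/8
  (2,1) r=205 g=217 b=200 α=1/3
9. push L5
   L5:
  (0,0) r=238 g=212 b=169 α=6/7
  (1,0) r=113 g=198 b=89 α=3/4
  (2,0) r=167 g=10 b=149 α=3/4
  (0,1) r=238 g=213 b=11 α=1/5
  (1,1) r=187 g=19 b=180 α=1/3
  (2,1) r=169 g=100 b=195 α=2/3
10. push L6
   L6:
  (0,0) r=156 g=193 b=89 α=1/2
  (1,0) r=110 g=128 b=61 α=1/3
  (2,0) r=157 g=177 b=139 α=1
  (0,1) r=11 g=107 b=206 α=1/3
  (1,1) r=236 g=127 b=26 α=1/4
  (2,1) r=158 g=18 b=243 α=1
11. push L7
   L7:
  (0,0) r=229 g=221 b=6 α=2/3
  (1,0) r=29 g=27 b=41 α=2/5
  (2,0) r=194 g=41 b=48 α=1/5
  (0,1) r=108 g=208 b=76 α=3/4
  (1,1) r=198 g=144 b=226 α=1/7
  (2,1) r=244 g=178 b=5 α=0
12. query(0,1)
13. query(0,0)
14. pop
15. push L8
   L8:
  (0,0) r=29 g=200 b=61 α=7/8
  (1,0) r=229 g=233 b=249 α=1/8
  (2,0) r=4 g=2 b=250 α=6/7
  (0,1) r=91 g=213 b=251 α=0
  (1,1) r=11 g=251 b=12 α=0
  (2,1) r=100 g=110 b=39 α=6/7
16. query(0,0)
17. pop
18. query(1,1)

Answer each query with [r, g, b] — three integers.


at x=2,y=1 over L1,L2:
L1 α=3/5: [423/5, 288/5, 462/5]
L2 α=2/3: [1553/15, 1778/15, 782/15]
rounded: [104, 119, 52]

at x=0,y=1 over L1,L2:
after L1 α=1/5: [10, 16, 86/5]
after L2 α=1/4: [123/2, 185/4, 443/20]
= [62, 46, 22]

query (1,1) [L1,L3] — begin 0,0,0
L1 α=1/3: [146/3, 29, 163/3]
L3 α=1/2: [719/6, 39, 301/6]
→ [120, 39, 50]

query (0,1) [L1,L3,L4,L5,L6,L7] — begin 0,0,0
+L1 (α=1/5) → [10, 16, 86/5]
+L3 (α=1/2) → [111/2, 221/2, 1161/10]
+L4 (α=6/7) → [1203/14, 1985/14, 8121/70]
+L5 (α=1/5) → [4072/35, 5461/35, 16627/175]
+L6 (α=1/3) → [2843/35, 4889/35, 69304/525]
+L7 (α=3/4) → [14183/140, 26729/140, 47251/525]
→ [101, 191, 90]

(0,0) stack=L1,L3,L4,L5,L6,L7; from [0,0,0]:
after L1 α=4/7: [960/7, 584/7, 288/7]
after L3 α=6/7: [3438/49, 2138/49, 4278/49]
after L4 α=1/2: [9661/98, 1118/49, 8264/49]
after L5 α=6/7: [149605/686, 63446/343, 57950/343]
after L6 α=1/2: [256621/1372, 129645/686, 88477/686]
after L7 α=2/3: [294999/1372, 432857/2058, 96709/2058]
rounded: [215, 210, 47]

at x=0,y=0 over L1,L3,L4,L5,L6,L8:
after L1 α=4/7: [960/7, 584/7, 288/7]
after L3 α=6/7: [3438/49, 2138/49, 4278/49]
after L4 α=1/2: [9661/98, 1118/49, 8264/49]
after L5 α=6/7: [149605/686, 63446/343, 57950/343]
after L6 α=1/2: [256621/1372, 129645/686, 88477/686]
after L8 α=7/8: [535137/10976, 1090045/5488, 381399/5488]
= [49, 199, 69]

(1,1) stack=L1,L3,L4,L5,L6; from [0,0,0]:
after L1 α=1/3: [146/3, 29, 163/3]
after L3 α=1/2: [719/6, 39, 301/6]
after L4 α=5/8: [3109/16, 171/4, 2471/16]
after L5 α=1/3: [1535/8, 209/6, 3911/24]
after L6 α=1/4: [6493/32, 463/8, 4119/32]
→ [203, 58, 129]


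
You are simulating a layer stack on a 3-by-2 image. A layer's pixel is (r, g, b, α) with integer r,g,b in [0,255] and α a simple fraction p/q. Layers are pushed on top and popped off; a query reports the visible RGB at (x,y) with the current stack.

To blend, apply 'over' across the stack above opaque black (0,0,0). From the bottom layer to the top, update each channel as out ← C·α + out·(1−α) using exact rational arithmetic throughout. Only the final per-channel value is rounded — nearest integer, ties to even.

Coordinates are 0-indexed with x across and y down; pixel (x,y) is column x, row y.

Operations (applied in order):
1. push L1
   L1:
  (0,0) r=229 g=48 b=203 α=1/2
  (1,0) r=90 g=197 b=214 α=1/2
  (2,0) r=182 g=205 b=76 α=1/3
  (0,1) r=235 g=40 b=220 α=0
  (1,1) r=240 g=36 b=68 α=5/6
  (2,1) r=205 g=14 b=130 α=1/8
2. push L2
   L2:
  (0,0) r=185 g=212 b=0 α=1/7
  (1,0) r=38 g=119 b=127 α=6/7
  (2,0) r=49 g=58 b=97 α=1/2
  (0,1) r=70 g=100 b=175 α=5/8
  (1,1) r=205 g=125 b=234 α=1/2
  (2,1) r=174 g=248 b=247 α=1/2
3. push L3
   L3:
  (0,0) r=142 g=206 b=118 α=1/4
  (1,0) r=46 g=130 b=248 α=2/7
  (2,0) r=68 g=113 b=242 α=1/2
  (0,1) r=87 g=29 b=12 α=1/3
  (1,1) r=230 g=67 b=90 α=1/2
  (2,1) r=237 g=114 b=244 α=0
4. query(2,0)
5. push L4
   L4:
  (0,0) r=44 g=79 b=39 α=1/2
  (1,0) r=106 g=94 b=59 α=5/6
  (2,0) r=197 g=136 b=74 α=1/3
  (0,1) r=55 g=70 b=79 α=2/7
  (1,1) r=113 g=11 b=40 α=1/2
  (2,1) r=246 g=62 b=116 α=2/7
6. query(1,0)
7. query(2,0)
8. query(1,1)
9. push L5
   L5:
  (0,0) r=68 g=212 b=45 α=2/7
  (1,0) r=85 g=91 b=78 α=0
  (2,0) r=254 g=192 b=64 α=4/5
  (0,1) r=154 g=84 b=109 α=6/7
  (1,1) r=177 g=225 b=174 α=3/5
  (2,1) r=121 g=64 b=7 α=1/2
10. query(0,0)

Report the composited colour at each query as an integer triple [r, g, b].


(2,0) stack=L1,L2,L3; from [0,0,0]:
+L1 (α=1/3) → [182/3, 205/3, 76/3]
+L2 (α=1/2) → [329/6, 379/6, 367/6]
+L3 (α=1/2) → [737/12, 1057/12, 1819/12]
= [61, 88, 152]

(1,0) stack=L1,L2,L3,L4; from [0,0,0]:
+L1 (α=1/2) → [45, 197/2, 107]
+L2 (α=6/7) → [39, 1625/14, 869/7]
+L3 (α=2/7) → [41, 11765/98, 7817/49]
+L4 (α=5/6) → [571/6, 19275/196, 3712/49]
= [95, 98, 76]

query (2,0) [L1,L2,L3,L4] — begin 0,0,0
+L1 (α=1/3) → [182/3, 205/3, 76/3]
+L2 (α=1/2) → [329/6, 379/6, 367/6]
+L3 (α=1/2) → [737/12, 1057/12, 1819/12]
+L4 (α=1/3) → [1919/18, 1873/18, 2263/18]
= [107, 104, 126]

(1,1) stack=L1,L2,L3,L4; from [0,0,0]:
after L1 α=5/6: [200, 30, 170/3]
after L2 α=1/2: [405/2, 155/2, 436/3]
after L3 α=1/2: [865/4, 289/4, 353/3]
after L4 α=1/2: [1317/8, 333/8, 473/6]
→ [165, 42, 79]

query (0,0) [L1,L2,L3,L4,L5] — begin 0,0,0
L1 α=1/2: [229/2, 24, 203/2]
L2 α=1/7: [872/7, 356/7, 87]
L3 α=1/4: [1805/14, 1255/14, 379/4]
L4 α=1/2: [2421/28, 2361/28, 535/8]
L5 α=2/7: [15913/196, 23677/196, 485/8]
= [81, 121, 61]


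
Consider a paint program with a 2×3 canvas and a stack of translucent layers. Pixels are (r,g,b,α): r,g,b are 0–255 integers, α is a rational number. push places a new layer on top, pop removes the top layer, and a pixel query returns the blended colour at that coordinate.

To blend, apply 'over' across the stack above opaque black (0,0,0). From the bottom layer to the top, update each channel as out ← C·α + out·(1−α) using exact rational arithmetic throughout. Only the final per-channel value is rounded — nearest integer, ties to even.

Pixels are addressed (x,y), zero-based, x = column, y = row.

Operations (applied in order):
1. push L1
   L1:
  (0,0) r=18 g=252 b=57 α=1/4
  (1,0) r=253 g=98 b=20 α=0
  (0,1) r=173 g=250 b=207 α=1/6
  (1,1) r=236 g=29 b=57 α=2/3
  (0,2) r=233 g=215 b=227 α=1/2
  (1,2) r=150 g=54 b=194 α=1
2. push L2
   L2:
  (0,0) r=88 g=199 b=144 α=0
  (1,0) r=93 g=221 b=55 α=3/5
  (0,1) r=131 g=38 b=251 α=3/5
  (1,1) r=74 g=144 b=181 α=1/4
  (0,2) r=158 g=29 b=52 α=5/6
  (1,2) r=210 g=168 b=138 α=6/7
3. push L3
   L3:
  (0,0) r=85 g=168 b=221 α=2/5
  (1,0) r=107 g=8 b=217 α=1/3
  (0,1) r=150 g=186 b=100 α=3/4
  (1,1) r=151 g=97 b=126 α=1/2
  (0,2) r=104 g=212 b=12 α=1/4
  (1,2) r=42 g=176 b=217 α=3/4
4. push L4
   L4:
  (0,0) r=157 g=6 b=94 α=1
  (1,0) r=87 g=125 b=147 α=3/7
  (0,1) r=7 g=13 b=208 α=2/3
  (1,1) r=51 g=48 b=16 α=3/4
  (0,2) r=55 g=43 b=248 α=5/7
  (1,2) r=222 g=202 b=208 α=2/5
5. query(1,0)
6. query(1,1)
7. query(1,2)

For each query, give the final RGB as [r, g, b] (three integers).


query (1,0) [L1,L2,L3,L4] — begin 0,0,0
+L1 (α=0) → [0, 0, 0]
+L2 (α=3/5) → [279/5, 663/5, 33]
+L3 (α=1/3) → [1093/15, 1366/15, 283/3]
+L4 (α=3/7) → [8287/105, 11089/105, 2455/21]
rounded: [79, 106, 117]

(1,1) stack=L1,L2,L3,L4; from [0,0,0]:
after L1 α=2/3: [472/3, 58/3, 38]
after L2 α=1/4: [273/2, 101/2, 295/4]
after L3 α=1/2: [575/4, 295/4, 799/8]
after L4 α=3/4: [1187/16, 871/16, 1183/32]
rounded: [74, 54, 37]

(1,2) stack=L1,L2,L3,L4; from [0,0,0]:
after L1 α=1: [150, 54, 194]
after L2 α=6/7: [1410/7, 1062/7, 146]
after L3 α=3/4: [573/7, 2379/14, 797/4]
after L4 α=2/5: [4827/35, 12793/70, 811/4]
→ [138, 183, 203]


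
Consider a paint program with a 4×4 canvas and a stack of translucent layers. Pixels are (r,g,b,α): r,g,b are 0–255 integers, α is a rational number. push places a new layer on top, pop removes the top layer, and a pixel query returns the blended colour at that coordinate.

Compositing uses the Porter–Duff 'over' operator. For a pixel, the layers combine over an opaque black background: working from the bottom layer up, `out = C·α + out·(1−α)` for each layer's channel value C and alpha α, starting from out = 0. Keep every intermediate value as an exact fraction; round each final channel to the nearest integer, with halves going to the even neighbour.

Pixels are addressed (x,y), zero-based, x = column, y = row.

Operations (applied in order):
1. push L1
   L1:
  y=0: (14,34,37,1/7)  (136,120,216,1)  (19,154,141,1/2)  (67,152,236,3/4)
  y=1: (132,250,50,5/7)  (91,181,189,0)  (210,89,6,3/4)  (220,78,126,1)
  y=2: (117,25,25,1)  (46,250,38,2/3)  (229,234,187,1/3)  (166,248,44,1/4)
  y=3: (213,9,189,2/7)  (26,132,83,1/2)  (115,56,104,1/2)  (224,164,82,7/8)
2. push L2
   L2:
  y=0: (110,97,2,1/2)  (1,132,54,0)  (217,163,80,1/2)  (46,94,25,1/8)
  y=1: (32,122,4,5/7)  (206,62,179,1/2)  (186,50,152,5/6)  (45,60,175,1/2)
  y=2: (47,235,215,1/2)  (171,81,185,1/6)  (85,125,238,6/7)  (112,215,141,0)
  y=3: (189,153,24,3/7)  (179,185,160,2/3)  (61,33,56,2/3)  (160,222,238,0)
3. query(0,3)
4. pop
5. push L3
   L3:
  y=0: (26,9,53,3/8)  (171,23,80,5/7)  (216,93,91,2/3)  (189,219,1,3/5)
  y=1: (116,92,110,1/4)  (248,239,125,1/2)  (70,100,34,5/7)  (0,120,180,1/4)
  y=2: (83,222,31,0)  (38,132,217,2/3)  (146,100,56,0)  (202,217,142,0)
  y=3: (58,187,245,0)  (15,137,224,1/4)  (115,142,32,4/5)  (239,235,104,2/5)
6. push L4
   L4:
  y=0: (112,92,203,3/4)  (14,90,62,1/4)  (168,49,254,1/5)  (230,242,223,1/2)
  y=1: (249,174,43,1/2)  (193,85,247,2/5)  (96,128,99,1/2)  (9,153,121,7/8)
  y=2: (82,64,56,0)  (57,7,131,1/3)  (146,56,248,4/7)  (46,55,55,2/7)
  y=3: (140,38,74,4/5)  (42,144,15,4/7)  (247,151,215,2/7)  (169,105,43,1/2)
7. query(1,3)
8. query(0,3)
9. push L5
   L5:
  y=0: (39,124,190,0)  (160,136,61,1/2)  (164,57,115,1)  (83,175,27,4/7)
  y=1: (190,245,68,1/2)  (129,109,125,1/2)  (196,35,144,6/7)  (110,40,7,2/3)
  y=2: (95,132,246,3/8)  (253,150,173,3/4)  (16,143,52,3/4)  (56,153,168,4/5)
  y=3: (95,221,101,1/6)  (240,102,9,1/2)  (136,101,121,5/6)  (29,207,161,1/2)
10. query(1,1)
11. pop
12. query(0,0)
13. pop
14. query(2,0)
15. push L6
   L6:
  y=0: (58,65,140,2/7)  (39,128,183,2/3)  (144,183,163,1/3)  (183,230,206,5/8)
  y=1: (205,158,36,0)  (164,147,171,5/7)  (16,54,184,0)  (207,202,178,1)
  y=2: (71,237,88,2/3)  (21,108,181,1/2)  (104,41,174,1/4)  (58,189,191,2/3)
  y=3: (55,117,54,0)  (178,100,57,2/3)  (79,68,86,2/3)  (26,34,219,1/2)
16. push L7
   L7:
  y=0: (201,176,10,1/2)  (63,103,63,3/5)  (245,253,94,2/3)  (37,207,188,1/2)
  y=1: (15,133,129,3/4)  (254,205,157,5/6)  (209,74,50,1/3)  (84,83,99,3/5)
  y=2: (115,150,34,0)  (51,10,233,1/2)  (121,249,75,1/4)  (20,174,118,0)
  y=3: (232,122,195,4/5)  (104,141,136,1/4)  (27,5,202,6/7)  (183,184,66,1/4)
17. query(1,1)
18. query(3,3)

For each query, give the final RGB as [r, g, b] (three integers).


at x=0,y=3 over L1,L2:
after L1 α=2/7: [426/7, 18/7, 54]
after L2 α=3/7: [5673/49, 3285/49, 288/7]
= [116, 67, 41]

(1,3) stack=L1,L3,L4; from [0,0,0]:
after L1 α=1/2: [13, 66, 83/2]
after L3 α=1/4: [27/2, 335/4, 697/8]
after L4 α=4/7: [417/14, 3309/28, 2571/56]
rounded: [30, 118, 46]

query (0,3) [L1,L3,L4] — begin 0,0,0
after L1 α=2/7: [426/7, 18/7, 54]
after L3 α=0: [426/7, 18/7, 54]
after L4 α=4/5: [4346/35, 1082/35, 70]
rounded: [124, 31, 70]

at x=1,y=1 over L1,L3,L4,L5:
after L1 α=0: [0, 0, 0]
after L3 α=1/2: [124, 239/2, 125/2]
after L4 α=2/5: [758/5, 1057/10, 1363/10]
after L5 α=1/2: [1403/10, 2147/20, 2613/20]
rounded: [140, 107, 131]

query (0,0) [L1,L3,L4] — begin 0,0,0
+L1 (α=1/7) → [2, 34/7, 37/7]
+L3 (α=3/8) → [11, 359/56, 649/28]
+L4 (α=3/4) → [347/4, 15815/224, 17701/112]
→ [87, 71, 158]

at x=2,y=0 over L1,L3:
+L1 (α=1/2) → [19/2, 77, 141/2]
+L3 (α=2/3) → [883/6, 263/3, 505/6]
rounded: [147, 88, 84]

(1,1) stack=L1,L3,L6,L7; from [0,0,0]:
after L1 α=0: [0, 0, 0]
after L3 α=1/2: [124, 239/2, 125/2]
after L6 α=5/7: [1068/7, 974/7, 140]
after L7 α=5/6: [4979/21, 8149/42, 925/6]
rounded: [237, 194, 154]

query (3,3) [L1,L3,L6,L7] — begin 0,0,0
after L1 α=7/8: [196, 287/2, 287/4]
after L3 α=2/5: [1066/5, 1801/10, 1693/20]
after L6 α=1/2: [598/5, 2141/20, 6073/40]
after L7 α=1/4: [2709/20, 10103/80, 20859/160]
→ [135, 126, 130]


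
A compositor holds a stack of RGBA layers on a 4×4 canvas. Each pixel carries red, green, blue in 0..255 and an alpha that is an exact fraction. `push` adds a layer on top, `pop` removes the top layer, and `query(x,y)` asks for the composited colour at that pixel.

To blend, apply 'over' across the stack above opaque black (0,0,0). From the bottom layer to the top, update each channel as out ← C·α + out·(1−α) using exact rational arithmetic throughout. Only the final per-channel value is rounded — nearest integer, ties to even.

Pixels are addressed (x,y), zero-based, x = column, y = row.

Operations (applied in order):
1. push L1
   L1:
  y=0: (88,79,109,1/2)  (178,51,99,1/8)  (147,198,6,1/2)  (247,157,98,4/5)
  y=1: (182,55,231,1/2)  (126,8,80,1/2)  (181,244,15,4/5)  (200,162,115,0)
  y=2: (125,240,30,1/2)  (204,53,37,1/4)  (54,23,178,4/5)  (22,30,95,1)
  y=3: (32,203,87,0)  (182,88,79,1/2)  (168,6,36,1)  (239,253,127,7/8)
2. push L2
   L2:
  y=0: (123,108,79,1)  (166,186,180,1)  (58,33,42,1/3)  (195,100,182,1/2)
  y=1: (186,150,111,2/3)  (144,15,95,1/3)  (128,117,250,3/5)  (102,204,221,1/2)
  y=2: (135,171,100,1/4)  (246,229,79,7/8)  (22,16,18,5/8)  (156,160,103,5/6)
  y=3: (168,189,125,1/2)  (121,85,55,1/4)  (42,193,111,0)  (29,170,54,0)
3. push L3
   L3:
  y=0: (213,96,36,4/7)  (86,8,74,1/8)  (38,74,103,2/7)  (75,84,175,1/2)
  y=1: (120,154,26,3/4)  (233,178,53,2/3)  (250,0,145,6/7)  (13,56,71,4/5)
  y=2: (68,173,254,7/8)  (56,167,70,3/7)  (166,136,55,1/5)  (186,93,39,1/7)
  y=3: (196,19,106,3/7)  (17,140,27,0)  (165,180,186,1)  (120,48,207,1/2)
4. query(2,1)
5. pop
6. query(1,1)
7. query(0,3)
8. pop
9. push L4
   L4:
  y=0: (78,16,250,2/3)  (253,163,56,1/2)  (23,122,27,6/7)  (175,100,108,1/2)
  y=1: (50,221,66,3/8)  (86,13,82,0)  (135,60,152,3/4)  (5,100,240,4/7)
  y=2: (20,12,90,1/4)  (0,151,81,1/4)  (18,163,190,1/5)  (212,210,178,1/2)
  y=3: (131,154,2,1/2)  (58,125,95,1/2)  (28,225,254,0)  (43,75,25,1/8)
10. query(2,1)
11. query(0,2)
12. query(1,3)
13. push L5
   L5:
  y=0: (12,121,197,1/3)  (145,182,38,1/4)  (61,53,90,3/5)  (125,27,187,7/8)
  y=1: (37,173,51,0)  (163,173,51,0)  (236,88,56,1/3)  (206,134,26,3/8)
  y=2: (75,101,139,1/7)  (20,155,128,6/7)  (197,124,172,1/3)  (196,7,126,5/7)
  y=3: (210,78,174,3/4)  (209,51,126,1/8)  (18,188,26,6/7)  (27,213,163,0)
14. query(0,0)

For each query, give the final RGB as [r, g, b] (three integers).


(2,1) stack=L1,L2,L3; from [0,0,0]:
after L1 α=4/5: [724/5, 976/5, 12]
after L2 α=3/5: [3368/25, 3707/25, 774/5]
after L3 α=6/7: [40868/175, 3707/175, 732/5]
rounded: [234, 21, 146]

query (1,1) [L1,L2] — begin 0,0,0
L1 α=1/2: [63, 4, 40]
L2 α=1/3: [90, 23/3, 175/3]
rounded: [90, 8, 58]

at x=0,y=3 over L1,L2:
after L1 α=0: [0, 0, 0]
after L2 α=1/2: [84, 189/2, 125/2]
= [84, 94, 62]

(2,1) stack=L1,L4; from [0,0,0]:
+L1 (α=4/5) → [724/5, 976/5, 12]
+L4 (α=3/4) → [2749/20, 469/5, 117]
rounded: [137, 94, 117]

at x=0,y=2 over L1,L4:
L1 α=1/2: [125/2, 120, 15]
L4 α=1/4: [415/8, 93, 135/4]
rounded: [52, 93, 34]

at x=1,y=3 over L1,L4:
+L1 (α=1/2) → [91, 44, 79/2]
+L4 (α=1/2) → [149/2, 169/2, 269/4]
= [74, 84, 67]

(0,0) stack=L1,L4,L5; from [0,0,0]:
after L1 α=1/2: [44, 79/2, 109/2]
after L4 α=2/3: [200/3, 143/6, 1109/6]
after L5 α=1/3: [436/9, 506/9, 1700/9]
→ [48, 56, 189]


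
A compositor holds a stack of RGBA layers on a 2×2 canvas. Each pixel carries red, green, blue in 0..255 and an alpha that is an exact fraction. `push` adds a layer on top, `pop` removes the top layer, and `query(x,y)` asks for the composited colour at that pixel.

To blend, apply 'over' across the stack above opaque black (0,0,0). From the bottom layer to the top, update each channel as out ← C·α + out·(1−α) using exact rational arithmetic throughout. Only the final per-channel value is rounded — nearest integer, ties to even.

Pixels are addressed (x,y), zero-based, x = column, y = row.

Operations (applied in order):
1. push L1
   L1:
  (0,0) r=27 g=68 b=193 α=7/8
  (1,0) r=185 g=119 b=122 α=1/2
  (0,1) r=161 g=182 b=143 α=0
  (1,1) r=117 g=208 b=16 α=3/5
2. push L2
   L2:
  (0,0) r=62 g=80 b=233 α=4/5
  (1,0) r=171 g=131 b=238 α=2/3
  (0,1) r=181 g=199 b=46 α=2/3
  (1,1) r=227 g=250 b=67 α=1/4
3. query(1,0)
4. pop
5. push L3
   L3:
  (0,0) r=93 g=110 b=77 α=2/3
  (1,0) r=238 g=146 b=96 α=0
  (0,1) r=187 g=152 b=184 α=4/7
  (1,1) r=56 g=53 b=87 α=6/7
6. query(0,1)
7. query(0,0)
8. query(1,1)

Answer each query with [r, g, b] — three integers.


query (1,0) [L1,L2] — begin 0,0,0
L1 α=1/2: [185/2, 119/2, 61]
L2 α=2/3: [869/6, 643/6, 179]
rounded: [145, 107, 179]

at x=0,y=1 over L1,L3:
+L1 (α=0) → [0, 0, 0]
+L3 (α=4/7) → [748/7, 608/7, 736/7]
= [107, 87, 105]

at x=0,y=0 over L1,L3:
+L1 (α=7/8) → [189/8, 119/2, 1351/8]
+L3 (α=2/3) → [559/8, 559/6, 861/8]
rounded: [70, 93, 108]

(1,1) stack=L1,L3; from [0,0,0]:
+L1 (α=3/5) → [351/5, 624/5, 48/5]
+L3 (α=6/7) → [2031/35, 2214/35, 2658/35]
→ [58, 63, 76]


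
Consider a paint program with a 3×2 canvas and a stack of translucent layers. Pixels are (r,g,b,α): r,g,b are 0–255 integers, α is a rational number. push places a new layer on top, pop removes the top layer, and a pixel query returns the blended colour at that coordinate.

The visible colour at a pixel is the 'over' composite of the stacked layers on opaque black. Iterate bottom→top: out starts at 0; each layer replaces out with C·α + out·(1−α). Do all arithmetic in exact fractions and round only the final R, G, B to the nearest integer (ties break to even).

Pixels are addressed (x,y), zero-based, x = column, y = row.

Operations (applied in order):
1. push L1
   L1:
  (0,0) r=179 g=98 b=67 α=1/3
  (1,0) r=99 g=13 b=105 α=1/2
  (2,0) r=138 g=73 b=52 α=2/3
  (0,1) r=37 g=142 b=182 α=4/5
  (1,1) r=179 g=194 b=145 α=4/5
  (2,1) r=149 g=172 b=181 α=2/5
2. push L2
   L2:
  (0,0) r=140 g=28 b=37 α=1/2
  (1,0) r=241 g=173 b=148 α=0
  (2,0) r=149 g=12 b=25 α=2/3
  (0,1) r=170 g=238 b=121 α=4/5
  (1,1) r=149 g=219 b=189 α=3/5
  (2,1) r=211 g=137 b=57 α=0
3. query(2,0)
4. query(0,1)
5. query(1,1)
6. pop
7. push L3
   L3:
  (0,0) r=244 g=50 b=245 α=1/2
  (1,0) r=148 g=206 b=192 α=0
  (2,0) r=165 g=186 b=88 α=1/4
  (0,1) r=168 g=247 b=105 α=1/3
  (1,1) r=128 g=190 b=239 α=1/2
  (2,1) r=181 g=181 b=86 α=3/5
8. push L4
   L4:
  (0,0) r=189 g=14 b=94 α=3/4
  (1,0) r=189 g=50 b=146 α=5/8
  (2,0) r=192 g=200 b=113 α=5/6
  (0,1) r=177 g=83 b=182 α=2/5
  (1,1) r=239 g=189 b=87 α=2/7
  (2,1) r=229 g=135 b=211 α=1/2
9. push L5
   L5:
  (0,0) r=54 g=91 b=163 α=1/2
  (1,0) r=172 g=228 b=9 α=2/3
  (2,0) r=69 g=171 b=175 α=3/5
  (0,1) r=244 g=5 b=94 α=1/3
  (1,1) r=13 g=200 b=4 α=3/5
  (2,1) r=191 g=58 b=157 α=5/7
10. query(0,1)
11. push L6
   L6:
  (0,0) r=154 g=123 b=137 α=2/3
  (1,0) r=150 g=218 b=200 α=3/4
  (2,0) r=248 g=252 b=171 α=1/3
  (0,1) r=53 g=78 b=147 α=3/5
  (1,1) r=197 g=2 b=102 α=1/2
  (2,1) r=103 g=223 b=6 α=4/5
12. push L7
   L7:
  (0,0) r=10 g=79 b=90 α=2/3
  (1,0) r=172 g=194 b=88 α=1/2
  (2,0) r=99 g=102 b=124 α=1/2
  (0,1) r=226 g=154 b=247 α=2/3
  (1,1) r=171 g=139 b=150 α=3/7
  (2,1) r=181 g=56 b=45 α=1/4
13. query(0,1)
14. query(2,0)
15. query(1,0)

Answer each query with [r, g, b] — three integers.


(2,0) stack=L1,L2; from [0,0,0]:
L1 α=2/3: [92, 146/3, 104/3]
L2 α=2/3: [130, 218/9, 254/9]
= [130, 24, 28]

at x=0,y=1 over L1,L2:
after L1 α=4/5: [148/5, 568/5, 728/5]
after L2 α=4/5: [3548/25, 5328/25, 3148/25]
rounded: [142, 213, 126]

query (1,1) [L1,L2] — begin 0,0,0
after L1 α=4/5: [716/5, 776/5, 116]
after L2 α=3/5: [3667/25, 4837/25, 799/5]
= [147, 193, 160]

query (0,1) [L1,L3,L4,L5] — begin 0,0,0
L1 α=4/5: [148/5, 568/5, 728/5]
L3 α=1/3: [1136/15, 2371/15, 1981/15]
L4 α=2/5: [2906/25, 3201/25, 3801/25]
L5 α=1/3: [11912/75, 6527/75, 9952/75]
→ [159, 87, 133]

query (0,1) [L1,L3,L4,L5,L6,L7] — begin 0,0,0
+L1 (α=4/5) → [148/5, 568/5, 728/5]
+L3 (α=1/3) → [1136/15, 2371/15, 1981/15]
+L4 (α=2/5) → [2906/25, 3201/25, 3801/25]
+L5 (α=1/3) → [11912/75, 6527/75, 9952/75]
+L6 (α=3/5) → [35749/375, 30604/375, 52979/375]
+L7 (α=2/3) → [205249/1125, 146104/1125, 238229/1125]
= [182, 130, 212]

(2,0) stack=L1,L3,L4,L5,L6,L7; from [0,0,0]:
L1 α=2/3: [92, 146/3, 104/3]
L3 α=1/4: [441/4, 83, 48]
L4 α=5/6: [1427/8, 361/2, 613/6]
L5 α=3/5: [451/4, 874/5, 2188/15]
L6 α=1/3: [947/6, 3008/15, 6941/45]
L7 α=1/2: [1541/12, 2269/15, 12521/90]
rounded: [128, 151, 139]

(1,0) stack=L1,L3,L4,L5,L6,L7; from [0,0,0]:
after L1 α=1/2: [99/2, 13/2, 105/2]
after L3 α=0: [99/2, 13/2, 105/2]
after L4 α=5/8: [2187/16, 539/16, 1775/16]
after L5 α=2/3: [7691/48, 7835/48, 2063/48]
after L6 α=3/4: [29291/192, 39227/192, 30863/192]
after L7 α=1/2: [62315/384, 76475/384, 47759/384]
= [162, 199, 124]


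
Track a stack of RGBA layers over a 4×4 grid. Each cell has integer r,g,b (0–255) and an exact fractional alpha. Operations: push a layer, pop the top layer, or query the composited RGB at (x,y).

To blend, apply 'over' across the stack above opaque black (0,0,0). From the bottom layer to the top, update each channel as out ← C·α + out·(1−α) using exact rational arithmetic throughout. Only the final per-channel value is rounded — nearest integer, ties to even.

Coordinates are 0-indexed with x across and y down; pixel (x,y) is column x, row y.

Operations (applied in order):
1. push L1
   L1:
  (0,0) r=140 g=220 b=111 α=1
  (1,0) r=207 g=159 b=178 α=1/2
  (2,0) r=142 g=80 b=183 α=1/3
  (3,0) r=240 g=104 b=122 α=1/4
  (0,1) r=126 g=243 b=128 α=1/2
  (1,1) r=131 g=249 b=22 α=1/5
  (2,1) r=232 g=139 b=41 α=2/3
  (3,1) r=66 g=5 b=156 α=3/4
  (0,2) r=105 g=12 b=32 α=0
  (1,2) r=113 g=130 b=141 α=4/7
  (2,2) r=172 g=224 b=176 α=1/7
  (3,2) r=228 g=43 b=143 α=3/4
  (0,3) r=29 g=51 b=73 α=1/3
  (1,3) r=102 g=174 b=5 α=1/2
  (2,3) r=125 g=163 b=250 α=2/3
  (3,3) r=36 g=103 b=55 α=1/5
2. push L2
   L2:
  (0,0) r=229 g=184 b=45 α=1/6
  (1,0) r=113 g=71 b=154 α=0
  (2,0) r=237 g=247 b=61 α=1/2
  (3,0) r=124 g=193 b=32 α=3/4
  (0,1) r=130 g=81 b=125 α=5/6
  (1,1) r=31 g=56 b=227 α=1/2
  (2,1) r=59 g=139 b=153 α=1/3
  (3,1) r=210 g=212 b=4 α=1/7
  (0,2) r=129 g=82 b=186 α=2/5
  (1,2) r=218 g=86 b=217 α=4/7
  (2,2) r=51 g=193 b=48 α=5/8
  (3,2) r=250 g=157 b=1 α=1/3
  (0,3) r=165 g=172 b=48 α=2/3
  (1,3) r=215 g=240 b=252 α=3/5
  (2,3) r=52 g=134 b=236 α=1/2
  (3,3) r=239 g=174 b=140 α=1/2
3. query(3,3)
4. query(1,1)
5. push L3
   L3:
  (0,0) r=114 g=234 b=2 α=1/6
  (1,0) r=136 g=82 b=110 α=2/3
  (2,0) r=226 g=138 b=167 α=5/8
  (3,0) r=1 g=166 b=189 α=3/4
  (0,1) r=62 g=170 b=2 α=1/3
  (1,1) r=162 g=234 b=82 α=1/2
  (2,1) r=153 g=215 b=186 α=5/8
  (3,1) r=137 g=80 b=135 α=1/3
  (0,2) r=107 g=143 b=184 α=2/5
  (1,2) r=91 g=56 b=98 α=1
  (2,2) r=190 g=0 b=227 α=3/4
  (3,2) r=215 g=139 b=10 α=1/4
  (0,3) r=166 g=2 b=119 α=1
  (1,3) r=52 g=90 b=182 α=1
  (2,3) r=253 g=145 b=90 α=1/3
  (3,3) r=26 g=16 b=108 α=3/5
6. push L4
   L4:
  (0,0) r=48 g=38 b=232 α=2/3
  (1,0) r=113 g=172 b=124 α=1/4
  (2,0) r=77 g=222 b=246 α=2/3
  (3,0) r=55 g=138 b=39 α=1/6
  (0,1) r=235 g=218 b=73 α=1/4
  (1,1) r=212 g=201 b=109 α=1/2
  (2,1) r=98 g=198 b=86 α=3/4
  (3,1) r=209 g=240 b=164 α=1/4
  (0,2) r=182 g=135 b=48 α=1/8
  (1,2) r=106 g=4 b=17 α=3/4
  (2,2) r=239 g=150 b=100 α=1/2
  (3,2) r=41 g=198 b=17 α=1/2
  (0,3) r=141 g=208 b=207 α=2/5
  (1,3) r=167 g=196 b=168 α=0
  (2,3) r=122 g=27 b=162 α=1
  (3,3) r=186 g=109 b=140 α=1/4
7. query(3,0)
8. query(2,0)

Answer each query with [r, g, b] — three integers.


at x=3,y=3 over L1,L2:
after L1 α=1/5: [36/5, 103/5, 11]
after L2 α=1/2: [1231/10, 973/10, 151/2]
= [123, 97, 76]

(1,1) stack=L1,L2; from [0,0,0]:
L1 α=1/5: [131/5, 249/5, 22/5]
L2 α=1/2: [143/5, 529/10, 1157/10]
= [29, 53, 116]

query (3,0) [L1,L2,L3,L4] — begin 0,0,0
+L1 (α=1/4) → [60, 26, 61/2]
+L2 (α=3/4) → [108, 605/4, 253/8]
+L3 (α=3/4) → [111/4, 2597/16, 4789/32]
+L4 (α=1/6) → [775/24, 15193/96, 25193/192]
rounded: [32, 158, 131]

at x=2,y=0 over L1,L2,L3,L4:
L1 α=1/3: [142/3, 80/3, 61]
L2 α=1/2: [853/6, 821/6, 61]
L3 α=5/8: [3113/16, 2201/16, 509/4]
L4 α=2/3: [1859/16, 9305/48, 2477/12]
= [116, 194, 206]


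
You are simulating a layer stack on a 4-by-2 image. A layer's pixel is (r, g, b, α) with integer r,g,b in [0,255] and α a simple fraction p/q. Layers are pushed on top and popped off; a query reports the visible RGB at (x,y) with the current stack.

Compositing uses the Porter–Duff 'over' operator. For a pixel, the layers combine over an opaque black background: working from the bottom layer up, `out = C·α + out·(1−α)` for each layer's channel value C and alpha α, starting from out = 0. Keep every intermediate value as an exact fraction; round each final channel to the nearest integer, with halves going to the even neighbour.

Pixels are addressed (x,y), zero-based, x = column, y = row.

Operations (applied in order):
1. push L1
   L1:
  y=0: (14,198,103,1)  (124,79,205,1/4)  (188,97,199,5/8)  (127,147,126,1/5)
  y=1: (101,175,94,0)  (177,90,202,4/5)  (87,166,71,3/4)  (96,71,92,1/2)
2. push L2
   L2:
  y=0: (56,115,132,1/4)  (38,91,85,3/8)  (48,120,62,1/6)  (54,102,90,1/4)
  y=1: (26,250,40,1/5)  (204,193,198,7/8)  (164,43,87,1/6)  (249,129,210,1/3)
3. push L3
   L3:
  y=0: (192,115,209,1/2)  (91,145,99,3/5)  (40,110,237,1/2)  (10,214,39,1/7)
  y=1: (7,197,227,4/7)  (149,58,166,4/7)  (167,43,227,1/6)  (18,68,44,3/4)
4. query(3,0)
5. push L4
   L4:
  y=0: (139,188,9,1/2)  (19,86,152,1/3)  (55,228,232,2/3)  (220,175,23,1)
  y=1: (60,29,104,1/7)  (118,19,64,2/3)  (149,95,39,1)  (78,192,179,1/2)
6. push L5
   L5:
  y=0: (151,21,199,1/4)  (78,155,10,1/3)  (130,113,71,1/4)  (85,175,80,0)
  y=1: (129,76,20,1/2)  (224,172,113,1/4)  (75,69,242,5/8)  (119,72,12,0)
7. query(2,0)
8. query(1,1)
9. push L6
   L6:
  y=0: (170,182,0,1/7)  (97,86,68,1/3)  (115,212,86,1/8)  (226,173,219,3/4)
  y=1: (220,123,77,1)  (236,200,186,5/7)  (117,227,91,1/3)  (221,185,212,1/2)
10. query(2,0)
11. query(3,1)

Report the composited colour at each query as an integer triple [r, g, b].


query (3,0) [L1,L2,L3] — begin 0,0,0
+L1 (α=1/5) → [127/5, 147/5, 126/5]
+L2 (α=1/4) → [651/20, 951/20, 207/5]
+L3 (α=1/7) → [2053/70, 4993/70, 1437/35]
= [29, 71, 41]

query (2,0) [L1,L2,L3,L4,L5] — begin 0,0,0
after L1 α=5/8: [235/2, 485/8, 995/8]
after L2 α=1/6: [1271/12, 3385/48, 5471/48]
after L3 α=1/2: [1751/24, 8665/96, 16847/96]
after L4 α=2/3: [4391/72, 52441/288, 61391/288]
after L5 α=1/4: [7511/96, 63289/384, 68207/384]
rounded: [78, 165, 178]

at x=1,y=1 over L1,L2,L3,L4,L5:
+L1 (α=4/5) → [708/5, 72, 808/5]
+L2 (α=7/8) → [981/5, 1423/8, 3869/20]
+L3 (α=4/7) → [5923/35, 875/8, 24887/140]
+L4 (α=2/3) → [14183/105, 393/8, 14269/140]
+L5 (α=1/4) → [22023/140, 2555/32, 58627/560]
rounded: [157, 80, 105]

at x=2,y=0 over L1,L2,L3,L4,L5,L6:
+L1 (α=5/8) → [235/2, 485/8, 995/8]
+L2 (α=1/6) → [1271/12, 3385/48, 5471/48]
+L3 (α=1/2) → [1751/24, 8665/96, 16847/96]
+L4 (α=2/3) → [4391/72, 52441/288, 61391/288]
+L5 (α=1/4) → [7511/96, 63289/384, 68207/384]
+L6 (α=1/8) → [63617/768, 524431/3072, 510473/3072]
= [83, 171, 166]

(3,1) stack=L1,L2,L3,L4,L5,L6; from [0,0,0]:
L1 α=1/2: [48, 71/2, 46]
L2 α=1/3: [115, 200/3, 302/3]
L3 α=3/4: [169/4, 203/3, 349/6]
L4 α=1/2: [481/8, 779/6, 1423/12]
L5 α=0: [481/8, 779/6, 1423/12]
L6 α=1/2: [2249/16, 1889/12, 3967/24]
= [141, 157, 165]


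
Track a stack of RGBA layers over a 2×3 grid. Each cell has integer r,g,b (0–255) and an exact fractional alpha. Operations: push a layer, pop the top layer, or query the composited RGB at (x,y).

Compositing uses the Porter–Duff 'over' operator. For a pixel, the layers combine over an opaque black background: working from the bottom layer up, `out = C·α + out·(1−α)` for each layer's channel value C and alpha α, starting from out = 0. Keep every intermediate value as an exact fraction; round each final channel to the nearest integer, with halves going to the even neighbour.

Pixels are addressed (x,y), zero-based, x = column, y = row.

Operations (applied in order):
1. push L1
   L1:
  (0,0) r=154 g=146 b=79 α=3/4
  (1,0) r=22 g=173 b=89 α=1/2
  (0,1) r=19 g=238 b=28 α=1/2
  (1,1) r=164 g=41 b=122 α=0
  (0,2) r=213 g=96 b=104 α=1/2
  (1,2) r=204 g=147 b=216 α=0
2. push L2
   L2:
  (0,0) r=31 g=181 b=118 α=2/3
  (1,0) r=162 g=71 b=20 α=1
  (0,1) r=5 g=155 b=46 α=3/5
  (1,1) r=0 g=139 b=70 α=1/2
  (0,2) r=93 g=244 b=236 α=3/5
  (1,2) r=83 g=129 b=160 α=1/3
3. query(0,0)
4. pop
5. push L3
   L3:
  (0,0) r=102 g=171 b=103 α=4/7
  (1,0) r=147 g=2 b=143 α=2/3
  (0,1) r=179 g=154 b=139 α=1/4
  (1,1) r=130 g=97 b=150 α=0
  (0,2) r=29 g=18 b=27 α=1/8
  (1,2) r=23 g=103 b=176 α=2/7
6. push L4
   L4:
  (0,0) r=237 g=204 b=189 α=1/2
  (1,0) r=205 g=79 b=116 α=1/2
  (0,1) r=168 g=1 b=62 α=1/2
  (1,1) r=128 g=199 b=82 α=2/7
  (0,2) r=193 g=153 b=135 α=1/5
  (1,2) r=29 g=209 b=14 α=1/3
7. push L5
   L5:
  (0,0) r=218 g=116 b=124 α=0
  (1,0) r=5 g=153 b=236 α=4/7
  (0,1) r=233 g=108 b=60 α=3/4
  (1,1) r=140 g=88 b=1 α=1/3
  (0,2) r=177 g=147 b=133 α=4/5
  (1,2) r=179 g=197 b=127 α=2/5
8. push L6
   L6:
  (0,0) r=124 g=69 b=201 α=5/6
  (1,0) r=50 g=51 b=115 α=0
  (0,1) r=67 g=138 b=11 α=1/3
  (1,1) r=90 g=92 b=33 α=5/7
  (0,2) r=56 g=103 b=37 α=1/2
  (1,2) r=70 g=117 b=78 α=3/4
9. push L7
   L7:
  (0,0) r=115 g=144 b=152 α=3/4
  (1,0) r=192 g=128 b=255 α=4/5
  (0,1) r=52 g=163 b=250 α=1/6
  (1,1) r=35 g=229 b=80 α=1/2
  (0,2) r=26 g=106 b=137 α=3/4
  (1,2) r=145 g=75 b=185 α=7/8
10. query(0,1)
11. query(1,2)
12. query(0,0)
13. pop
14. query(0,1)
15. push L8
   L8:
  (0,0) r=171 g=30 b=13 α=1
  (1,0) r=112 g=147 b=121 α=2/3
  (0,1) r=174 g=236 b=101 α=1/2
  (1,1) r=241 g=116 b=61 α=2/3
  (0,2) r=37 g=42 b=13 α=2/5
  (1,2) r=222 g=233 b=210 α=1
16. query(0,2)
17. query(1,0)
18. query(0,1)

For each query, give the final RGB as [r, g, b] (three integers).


query (0,0) [L1,L2] — begin 0,0,0
after L1 α=3/4: [231/2, 219/2, 237/4]
after L2 α=2/3: [355/6, 943/6, 1181/12]
rounded: [59, 157, 98]

query (0,1) [L1,L3,L4,L5,L6,L7] — begin 0,0,0
L1 α=1/2: [19/2, 119, 14]
L3 α=1/4: [415/8, 511/4, 181/4]
L4 α=1/2: [1759/16, 515/8, 429/8]
L5 α=3/4: [12943/64, 3107/32, 1869/32]
L6 α=1/3: [5029/32, 5315/48, 2045/48]
L7 α=1/6: [26809/192, 34399/288, 22225/288]
= [140, 119, 77]

at x=1,y=2 over L1,L3,L4,L5,L6,L7:
after L1 α=0: [0, 0, 0]
after L3 α=2/7: [46/7, 206/7, 352/7]
after L4 α=1/3: [295/21, 625/7, 802/21]
after L5 α=2/5: [2801/35, 4633/35, 516/7]
after L6 α=3/4: [10151/140, 8459/70, 1077/14]
after L7 α=7/8: [152251/1120, 45209/560, 19207/112]
rounded: [136, 81, 171]

query (0,0) [L1,L3,L4,L5,L6,L7] — begin 0,0,0
L1 α=3/4: [231/2, 219/2, 237/4]
L3 α=4/7: [1509/14, 2025/14, 337/4]
L4 α=1/2: [4827/28, 4881/28, 1093/8]
L5 α=0: [4827/28, 4881/28, 1093/8]
L6 α=5/6: [22187/168, 4847/56, 9133/48]
L7 α=3/4: [80147/672, 29039/224, 31021/192]
rounded: [119, 130, 162]

query (0,1) [L1,L3,L4,L5,L6] — begin 0,0,0
after L1 α=1/2: [19/2, 119, 14]
after L3 α=1/4: [415/8, 511/4, 181/4]
after L4 α=1/2: [1759/16, 515/8, 429/8]
after L5 α=3/4: [12943/64, 3107/32, 1869/32]
after L6 α=1/3: [5029/32, 5315/48, 2045/48]
→ [157, 111, 43]

query (0,2) [L1,L3,L4,L5,L6,L8] — begin 0,0,0
after L1 α=1/2: [213/2, 48, 52]
after L3 α=1/8: [1549/16, 177/4, 391/8]
after L4 α=1/5: [2321/20, 66, 661/10]
after L5 α=4/5: [16481/100, 654/5, 5981/50]
after L6 α=1/2: [22081/200, 1169/10, 7831/100]
after L8 α=2/5: [81043/1000, 4347/50, 26093/500]
→ [81, 87, 52]

at x=1,y=0 over L1,L3,L4,L5,L6,L8:
+L1 (α=1/2) → [11, 173/2, 89/2]
+L3 (α=2/3) → [305/3, 181/6, 661/6]
+L4 (α=1/2) → [460/3, 655/12, 1357/12]
+L5 (α=4/7) → [480/7, 3103/28, 5133/28]
+L6 (α=0) → [480/7, 3103/28, 5133/28]
+L8 (α=2/3) → [2048/21, 11335/84, 11909/84]
= [98, 135, 142]

query (0,1) [L1,L3,L4,L5,L6,L8] — begin 0,0,0
L1 α=1/2: [19/2, 119, 14]
L3 α=1/4: [415/8, 511/4, 181/4]
L4 α=1/2: [1759/16, 515/8, 429/8]
L5 α=3/4: [12943/64, 3107/32, 1869/32]
L6 α=1/3: [5029/32, 5315/48, 2045/48]
L8 α=1/2: [10597/64, 16643/96, 6893/96]
= [166, 173, 72]
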